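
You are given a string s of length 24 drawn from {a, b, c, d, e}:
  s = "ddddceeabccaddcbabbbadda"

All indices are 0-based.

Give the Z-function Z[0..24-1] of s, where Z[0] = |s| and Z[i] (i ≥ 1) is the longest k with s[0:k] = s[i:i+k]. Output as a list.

[24, 3, 2, 1, 0, 0, 0, 0, 0, 0, 0, 0, 2, 1, 0, 0, 0, 0, 0, 0, 0, 2, 1, 0]

Z[0]=24
i=1: i≥r, start 0; Z[1]=3 extend→box=[1,4)
i=2: min(r-i=2, Z[1]=3)=2; Z[2]=2
i=3: min(r-i=1, Z[2]=2)=1; Z[3]=1
i=4: i≥r, start 0; Z[4]=0
i=5: i≥r, start 0; Z[5]=0
i=6: i≥r, start 0; Z[6]=0
i=7: i≥r, start 0; Z[7]=0
i=8: i≥r, start 0; Z[8]=0
i=9: i≥r, start 0; Z[9]=0
i=10: i≥r, start 0; Z[10]=0
i=11: i≥r, start 0; Z[11]=0
i=12: i≥r, start 0; Z[12]=2 extend→box=[12,14)
i=13: min(r-i=1, Z[1]=3)=1; Z[13]=1
i=14: i≥r, start 0; Z[14]=0
i=15: i≥r, start 0; Z[15]=0
i=16: i≥r, start 0; Z[16]=0
i=17: i≥r, start 0; Z[17]=0
i=18: i≥r, start 0; Z[18]=0
i=19: i≥r, start 0; Z[19]=0
i=20: i≥r, start 0; Z[20]=0
i=21: i≥r, start 0; Z[21]=2 extend→box=[21,23)
i=22: min(r-i=1, Z[1]=3)=1; Z[22]=1
i=23: i≥r, start 0; Z[23]=0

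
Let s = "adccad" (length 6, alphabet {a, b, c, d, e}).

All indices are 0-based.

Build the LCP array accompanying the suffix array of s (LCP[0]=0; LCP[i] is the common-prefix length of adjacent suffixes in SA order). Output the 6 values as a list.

[0, 2, 0, 1, 0, 1]

sorted suffixes:
  #0 SA[0]=4  'ad'
  #1 SA[1]=0  'adccad'
  #2 SA[2]=3  'cad'
  #3 SA[3]=2  'ccad'
  #4 SA[4]=5  'd'
  #5 SA[5]=1  'dccad'

SA = [4, 0, 3, 2, 5, 1]
[i] adj suffixes → lcp
  [1] 4/0 → 2 ('ad')
  [2] 0/3 → 0 ('')
  [3] 3/2 → 1 ('c')
  [4] 2/5 → 0 ('')
  [5] 5/1 → 1 ('d')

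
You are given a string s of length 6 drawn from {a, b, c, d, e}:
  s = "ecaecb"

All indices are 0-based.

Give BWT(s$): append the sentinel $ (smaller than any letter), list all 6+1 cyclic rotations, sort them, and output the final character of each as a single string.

rank  rotation last
    0  $ecaecb  b
    1  aecb$ec  c
    2  b$ecaec  c
    3  caecb$e  e
    4  cb$ecae  e
    5  ecaecb$  $
    6  ecb$eca  a

bccee$a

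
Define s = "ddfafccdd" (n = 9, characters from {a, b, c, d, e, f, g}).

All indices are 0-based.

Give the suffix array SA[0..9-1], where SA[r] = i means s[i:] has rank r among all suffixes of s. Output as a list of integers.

[3, 5, 6, 8, 7, 0, 1, 2, 4]

rank | idx | suffix
   0 |   3 | afccdd
   1 |   5 | ccdd
   2 |   6 | cdd
   3 |   8 | d
   4 |   7 | dd
   5 |   0 | ddfafccdd
   6 |   1 | dfafccdd
   7 |   2 | fafccdd
   8 |   4 | fccdd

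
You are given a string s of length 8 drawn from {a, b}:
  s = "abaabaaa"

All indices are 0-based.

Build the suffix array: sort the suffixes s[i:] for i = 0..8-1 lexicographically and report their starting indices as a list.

[7, 6, 5, 2, 3, 0, 4, 1]

rank→(start, suffix):
  0 → (7, 'a')
  1 → (6, 'aa')
  2 → (5, 'aaa')
  3 → (2, 'aabaaa')
  4 → (3, 'abaaa')
  5 → (0, 'abaabaaa')
  6 → (4, 'baaa')
  7 → (1, 'baabaaa')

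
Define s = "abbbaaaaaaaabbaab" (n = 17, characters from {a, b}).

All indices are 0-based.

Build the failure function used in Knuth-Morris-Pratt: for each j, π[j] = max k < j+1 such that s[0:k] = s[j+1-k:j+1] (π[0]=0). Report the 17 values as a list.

π[0] = 0
j=1 s[j]='b': π[1]=0 (border '')
j=2 s[j]='b': π[2]=0 (border '')
j=3 s[j]='b': π[3]=0 (border '')
j=4 s[j]='a': π[4]=1 (border 'a')
j=5 s[j]='a': k: 1→0; π[5]=1 (border 'a')
j=6 s[j]='a': k: 1→0; π[6]=1 (border 'a')
j=7 s[j]='a': k: 1→0; π[7]=1 (border 'a')
j=8 s[j]='a': k: 1→0; π[8]=1 (border 'a')
j=9 s[j]='a': k: 1→0; π[9]=1 (border 'a')
j=10 s[j]='a': k: 1→0; π[10]=1 (border 'a')
j=11 s[j]='a': k: 1→0; π[11]=1 (border 'a')
j=12 s[j]='b': π[12]=2 (border 'ab')
j=13 s[j]='b': π[13]=3 (border 'abb')
j=14 s[j]='a': k: 3→0; π[14]=1 (border 'a')
j=15 s[j]='a': k: 1→0; π[15]=1 (border 'a')
j=16 s[j]='b': π[16]=2 (border 'ab')

[0, 0, 0, 0, 1, 1, 1, 1, 1, 1, 1, 1, 2, 3, 1, 1, 2]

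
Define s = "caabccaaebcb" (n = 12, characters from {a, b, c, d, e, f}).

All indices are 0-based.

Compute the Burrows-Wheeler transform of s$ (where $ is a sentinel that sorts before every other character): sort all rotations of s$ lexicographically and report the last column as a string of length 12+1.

rank  rotation       last
    0  $caabccaaebcb  b
    1  aabccaaebcb$c  c
    2  aaebcb$caabcc  c
    3  abccaaebcb$ca  a
    4  aebcb$caabcca  a
    5  b$caabccaaebc  c
    6  bcb$caabccaae  e
    7  bccaaebcb$caa  a
    8  caabccaaebcb$  $
    9  caaebcb$caabc  c
   10  cb$caabccaaeb  b
   11  ccaaebcb$caab  b
   12  ebcb$caabccaa  a

bccaacea$cbba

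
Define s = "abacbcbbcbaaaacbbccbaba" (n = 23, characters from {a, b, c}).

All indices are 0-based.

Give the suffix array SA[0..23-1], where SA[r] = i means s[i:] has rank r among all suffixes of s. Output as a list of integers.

[22, 10, 11, 12, 20, 0, 13, 2, 21, 9, 19, 1, 6, 15, 7, 4, 16, 8, 18, 5, 14, 3, 17]

rank | idx | suffix
   0 |  22 | a
   1 |  10 | aaaacbbccbaba
   2 |  11 | aaacbbccbaba
   3 |  12 | aacbbccbaba
   4 |  20 | aba
   5 |   0 | abacbcbbcbaaaacbbccbaba
   6 |  13 | acbbccbaba
   7 |   2 | acbcbbcbaaaacbbccbaba
   8 |  21 | ba
   9 |   9 | baaaacbbccbaba
  10 |  19 | baba
  11 |   1 | bacbcbbcbaaaacbbccbaba
  12 |   6 | bbcbaaaacbbccbaba
  13 |  15 | bbccbaba
  14 |   7 | bcbaaaacbbccbaba
  15 |   4 | bcbbcbaaaacbbccbaba
  16 |  16 | bccbaba
  17 |   8 | cbaaaacbbccbaba
  18 |  18 | cbaba
  19 |   5 | cbbcbaaaacbbccbaba
  20 |  14 | cbbccbaba
  21 |   3 | cbcbbcbaaaacbbccbaba
  22 |  17 | ccbaba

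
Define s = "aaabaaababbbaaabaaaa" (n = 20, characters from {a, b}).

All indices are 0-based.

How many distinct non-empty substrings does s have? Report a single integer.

sorted suffixes:
  #0 SA[0]=19  'a'
  #1 SA[1]=18  'aa'
  #2 SA[2]=17  'aaa'
  #3 SA[3]=16  'aaaa'
  #4 SA[4]=12  'aaabaaaa'
  #5 SA[5]=0  'aaabaaababbbaaabaaaa'
  #6 SA[6]=4  'aaababbbaaabaaaa'
  #7 SA[7]=13  'aabaaaa'
  #8 SA[8]=1  'aabaaababbbaaabaaaa'
  #9 SA[9]=5  'aababbbaaabaaaa'
  #10 SA[10]=14  'abaaaa'
  #11 SA[11]=2  'abaaababbbaaabaaaa'
  #12 SA[12]=6  'ababbbaaabaaaa'
  #13 SA[13]=8  'abbbaaabaaaa'
  #14 SA[14]=15  'baaaa'
  #15 SA[15]=11  'baaabaaaa'
  #16 SA[16]=3  'baaababbbaaabaaaa'
  #17 SA[17]=7  'babbbaaabaaaa'
  #18 SA[18]=10  'bbaaabaaaa'
  #19 SA[19]=9  'bbbaaabaaaa'

SA = [19, 18, 17, 16, 12, 0, 4, 13, 1, 5, 14, 2, 6, 8, 15, 11, 3, 7, 10, 9]
i: (SA[i-1],SA[i]) lcp shared
  1: (19,18) 1 'a'
  2: (18,17) 2 'aa'
  3: (17,16) 3 'aaa'
  4: (16,12) 3 'aaa'
  5: (12,0) 7 'aaabaaa'
  6: (0,4) 5 'aaaba'
  7: (4,13) 2 'aa'
  8: (13,1) 6 'aabaaa'
  9: (1,5) 4 'aaba'
  10: (5,14) 1 'a'
  11: (14,2) 5 'abaaa'
  12: (2,6) 3 'aba'
  13: (6,8) 2 'ab'
  14: (8,15) 0 ''
  15: (15,11) 4 'baaa'
  16: (11,3) 6 'baaaba'
  17: (3,7) 2 'ba'
  18: (7,10) 1 'b'
  19: (10,9) 2 'bb'

n(n+1)/2 = 20·21/2 = 210
Σ LCP = 0 + 1 + 2 + 3 + 3 + 7 + 5 + 2 + 6 + 4 + 1 + 5 + 3 + 2 + 0 + 4 + 6 + 2 + 1 + 2 = 59
distinct = 210 − 59 = 151

151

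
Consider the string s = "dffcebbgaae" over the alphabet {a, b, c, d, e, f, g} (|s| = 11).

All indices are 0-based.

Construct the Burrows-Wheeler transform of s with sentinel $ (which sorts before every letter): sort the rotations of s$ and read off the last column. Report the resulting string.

rank  rotation      last
    0  $dffcebbgaae  e
    1  aae$dffcebbg  g
    2  ae$dffcebbga  a
    3  bbgaae$dffce  e
    4  bgaae$dffceb  b
    5  cebbgaae$dff  f
    6  dffcebbgaae$  $
    7  e$dffcebbgaa  a
    8  ebbgaae$dffc  c
    9  fcebbgaae$df  f
   10  ffcebbgaae$d  d
   11  gaae$dffcebb  b

egaebf$acfdb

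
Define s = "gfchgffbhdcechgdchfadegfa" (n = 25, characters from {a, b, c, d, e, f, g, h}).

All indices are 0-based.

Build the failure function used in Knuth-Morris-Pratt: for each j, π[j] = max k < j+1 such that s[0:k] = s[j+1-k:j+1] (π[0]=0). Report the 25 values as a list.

π[0] = 0
j=1 s[j]='f': π[1]=0 (border '')
j=2 s[j]='c': π[2]=0 (border '')
j=3 s[j]='h': π[3]=0 (border '')
j=4 s[j]='g': π[4]=1 (border 'g')
j=5 s[j]='f': π[5]=2 (border 'gf')
j=6 s[j]='f': k: 2→0; π[6]=0 (border '')
j=7 s[j]='b': π[7]=0 (border '')
j=8 s[j]='h': π[8]=0 (border '')
j=9 s[j]='d': π[9]=0 (border '')
j=10 s[j]='c': π[10]=0 (border '')
j=11 s[j]='e': π[11]=0 (border '')
j=12 s[j]='c': π[12]=0 (border '')
j=13 s[j]='h': π[13]=0 (border '')
j=14 s[j]='g': π[14]=1 (border 'g')
j=15 s[j]='d': k: 1→0; π[15]=0 (border '')
j=16 s[j]='c': π[16]=0 (border '')
j=17 s[j]='h': π[17]=0 (border '')
j=18 s[j]='f': π[18]=0 (border '')
j=19 s[j]='a': π[19]=0 (border '')
j=20 s[j]='d': π[20]=0 (border '')
j=21 s[j]='e': π[21]=0 (border '')
j=22 s[j]='g': π[22]=1 (border 'g')
j=23 s[j]='f': π[23]=2 (border 'gf')
j=24 s[j]='a': k: 2→0; π[24]=0 (border '')

[0, 0, 0, 0, 1, 2, 0, 0, 0, 0, 0, 0, 0, 0, 1, 0, 0, 0, 0, 0, 0, 0, 1, 2, 0]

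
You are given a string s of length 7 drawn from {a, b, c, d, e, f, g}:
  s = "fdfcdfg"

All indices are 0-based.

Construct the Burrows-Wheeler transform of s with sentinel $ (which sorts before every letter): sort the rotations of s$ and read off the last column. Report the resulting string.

rank  rotation  last
    0  $fdfcdfg  g
    1  cdfg$fdf  f
    2  dfcdfg$f  f
    3  dfg$fdfc  c
    4  fcdfg$fd  d
    5  fdfcdfg$  $
    6  fg$fdfcd  d
    7  g$fdfcdf  f

gffcd$df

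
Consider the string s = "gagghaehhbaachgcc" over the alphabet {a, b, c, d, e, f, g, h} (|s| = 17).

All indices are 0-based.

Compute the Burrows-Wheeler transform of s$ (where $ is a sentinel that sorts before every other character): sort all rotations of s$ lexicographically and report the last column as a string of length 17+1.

cbahghcgaa$hagghce

rank  rotation            last
    0  $gagghaehhbaachgcc  c
    1  aachgcc$gagghaehhb  b
    2  achgcc$gagghaehhba  a
    3  aehhbaachgcc$gaggh  h
    4  agghaehhbaachgcc$g  g
    5  baachgcc$gagghaehh  h
    6  c$gagghaehhbaachgc  c
    7  cc$gagghaehhbaachg  g
    8  chgcc$gagghaehhbaa  a
    9  ehhbaachgcc$gaggha  a
   10  gagghaehhbaachgcc$  $
   11  gcc$gagghaehhbaach  h
   12  gghaehhbaachgcc$ga  a
   13  ghaehhbaachgcc$gag  g
   14  haehhbaachgcc$gagg  g
   15  hbaachgcc$gagghaeh  h
   16  hgcc$gagghaehhbaac  c
   17  hhbaachgcc$gagghae  e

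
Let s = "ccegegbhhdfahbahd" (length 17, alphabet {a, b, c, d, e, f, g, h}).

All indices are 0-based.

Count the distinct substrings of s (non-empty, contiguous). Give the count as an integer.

141

rank | idx | suffix
   0 |  11 | ahbahd
   1 |  14 | ahd
   2 |  13 | bahd
   3 |   6 | bhhdfahbahd
   4 |   0 | ccegegbhhdfahbahd
   5 |   1 | cegegbhhdfahbahd
   6 |  16 | d
   7 |   9 | dfahbahd
   8 |   4 | egbhhdfahbahd
   9 |   2 | egegbhhdfahbahd
  10 |  10 | fahbahd
  11 |   5 | gbhhdfahbahd
  12 |   3 | gegbhhdfahbahd
  13 |  12 | hbahd
  14 |  15 | hd
  15 |   8 | hdfahbahd
  16 |   7 | hhdfahbahd

SA = [11, 14, 13, 6, 0, 1, 16, 9, 4, 2, 10, 5, 3, 12, 15, 8, 7]
i: (SA[i-1],SA[i]) lcp shared
  1: (11,14) 2 'ah'
  2: (14,13) 0 ''
  3: (13,6) 1 'b'
  4: (6,0) 0 ''
  5: (0,1) 1 'c'
  6: (1,16) 0 ''
  7: (16,9) 1 'd'
  8: (9,4) 0 ''
  9: (4,2) 2 'eg'
  10: (2,10) 0 ''
  11: (10,5) 0 ''
  12: (5,3) 1 'g'
  13: (3,12) 0 ''
  14: (12,15) 1 'h'
  15: (15,8) 2 'hd'
  16: (8,7) 1 'h'

n(n+1)/2 = 17·18/2 = 153
Σ LCP = 0 + 2 + 0 + 1 + 0 + 1 + 0 + 1 + 0 + 2 + 0 + 0 + 1 + 0 + 1 + 2 + 1 = 12
distinct = 153 − 12 = 141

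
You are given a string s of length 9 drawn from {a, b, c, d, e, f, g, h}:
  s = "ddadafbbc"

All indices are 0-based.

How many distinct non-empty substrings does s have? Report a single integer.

40

rank | idx | suffix
   0 |   2 | adafbbc
   1 |   4 | afbbc
   2 |   6 | bbc
   3 |   7 | bc
   4 |   8 | c
   5 |   1 | dadafbbc
   6 |   3 | dafbbc
   7 |   0 | ddadafbbc
   8 |   5 | fbbc

SA = [2, 4, 6, 7, 8, 1, 3, 0, 5]
i: (SA[i-1],SA[i]) lcp shared
  1: (2,4) 1 'a'
  2: (4,6) 0 ''
  3: (6,7) 1 'b'
  4: (7,8) 0 ''
  5: (8,1) 0 ''
  6: (1,3) 2 'da'
  7: (3,0) 1 'd'
  8: (0,5) 0 ''

n(n+1)/2 = 9·10/2 = 45
Σ LCP = 0 + 1 + 0 + 1 + 0 + 0 + 2 + 1 + 0 = 5
distinct = 45 − 5 = 40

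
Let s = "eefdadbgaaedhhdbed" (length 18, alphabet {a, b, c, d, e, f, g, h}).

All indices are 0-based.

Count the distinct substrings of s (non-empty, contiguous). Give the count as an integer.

158

rank | idx | suffix
   0 |   8 | aaedhhdbed
   1 |   4 | adbgaaedhhdbed
   2 |   9 | aedhhdbed
   3 |  15 | bed
   4 |   6 | bgaaedhhdbed
   5 |  17 | d
   6 |   3 | dadbgaaedhhdbed
   7 |  14 | dbed
   8 |   5 | dbgaaedhhdbed
   9 |  11 | dhhdbed
  10 |  16 | ed
  11 |  10 | edhhdbed
  12 |   0 | eefdadbgaaedhhdbed
  13 |   1 | efdadbgaaedhhdbed
  14 |   2 | fdadbgaaedhhdbed
  15 |   7 | gaaedhhdbed
  16 |  13 | hdbed
  17 |  12 | hhdbed

SA = [8, 4, 9, 15, 6, 17, 3, 14, 5, 11, 16, 10, 0, 1, 2, 7, 13, 12]
rank  pair      lcp
   1  s[8:],s[4:]  1  'a'
   2  s[4:],s[9:]  1  'a'
   3  s[9:],s[15:]  0  ''
   4  s[15:],s[6:]  1  'b'
   5  s[6:],s[17:]  0  ''
   6  s[17:],s[3:]  1  'd'
   7  s[3:],s[14:]  1  'd'
   8  s[14:],s[5:]  2  'db'
   9  s[5:],s[11:]  1  'd'
  10  s[11:],s[16:]  0  ''
  11  s[16:],s[10:]  2  'ed'
  12  s[10:],s[0:]  1  'e'
  13  s[0:],s[1:]  1  'e'
  14  s[1:],s[2:]  0  ''
  15  s[2:],s[7:]  0  ''
  16  s[7:],s[13:]  0  ''
  17  s[13:],s[12:]  1  'h'

n(n+1)/2 = 18·19/2 = 171
Σ LCP = 0 + 1 + 1 + 0 + 1 + 0 + 1 + 1 + 2 + 1 + 0 + 2 + 1 + 1 + 0 + 0 + 0 + 1 = 13
distinct = 171 − 13 = 158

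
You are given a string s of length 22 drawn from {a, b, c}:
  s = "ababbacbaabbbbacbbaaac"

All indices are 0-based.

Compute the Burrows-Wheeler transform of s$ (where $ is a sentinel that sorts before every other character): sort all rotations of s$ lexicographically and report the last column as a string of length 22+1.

rank  rotation                 last
    0  $ababbacbaabbbbacbbaaac  c
    1  aaac$ababbacbaabbbbacbb  b
    2  aabbbbacbbaaac$ababbacb  b
    3  aac$ababbacbaabbbbacbba  a
    4  ababbacbaabbbbacbbaaac$  $
    5  abbacbaabbbbacbbaaac$ab  b
    6  abbbbacbbaaac$ababbacba  a
    7  ac$ababbacbaabbbbacbbaa  a
    8  acbaabbbbacbbaaac$ababb  b
    9  acbbaaac$ababbacbaabbbb  b
   10  baaac$ababbacbaabbbbacb  b
   11  baabbbbacbbaaac$ababbac  c
   12  babbacbaabbbbacbbaaac$a  a
   13  bacbaabbbbacbbaaac$abab  b
   14  bacbbaaac$ababbacbaabbb  b
   15  bbaaac$ababbacbaabbbbac  c
   16  bbacbaabbbbacbbaaac$aba  a
   17  bbacbbaaac$ababbacbaabb  b
   18  bbbacbbaaac$ababbacbaab  b
   19  bbbbacbbaaac$ababbacbaa  a
   20  c$ababbacbaabbbbacbbaaa  a
   21  cbaabbbbacbbaaac$ababba  a
   22  cbbaaac$ababbacbaabbbba  a

cbba$baabbbcabbcabbaaaa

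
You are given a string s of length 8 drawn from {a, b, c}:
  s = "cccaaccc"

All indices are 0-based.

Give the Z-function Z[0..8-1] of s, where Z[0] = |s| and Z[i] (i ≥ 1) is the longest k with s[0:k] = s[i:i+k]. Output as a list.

[8, 2, 1, 0, 0, 3, 2, 1]

Z[0]=8
i=1: outside box; Z[1]=2 extend→box=[1,3)
i=2: min(r-i=1, Z[1]=2)=1; Z[2]=1
i=3: outside box; Z[3]=0
i=4: outside box; Z[4]=0
i=5: outside box; Z[5]=3 extend→box=[5,8)
i=6: min(r-i=2, Z[1]=2)=2; Z[6]=2
i=7: min(r-i=1, Z[2]=1)=1; Z[7]=1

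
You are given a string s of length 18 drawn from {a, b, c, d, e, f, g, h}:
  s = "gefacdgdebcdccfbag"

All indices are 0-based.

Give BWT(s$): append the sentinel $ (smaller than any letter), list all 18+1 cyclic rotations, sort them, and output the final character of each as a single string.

rank  rotation             last
    0  $gefacdgdebcdccfbag  g
    1  acdgdebcdccfbag$gef  f
    2  ag$gefacdgdebcdccfb  b
    3  bag$gefacdgdebcdccf  f
    4  bcdccfbag$gefacdgde  e
    5  ccfbag$gefacdgdebcd  d
    6  cdccfbag$gefacdgdeb  b
    7  cdgdebcdccfbag$gefa  a
    8  cfbag$gefacdgdebcdc  c
    9  dccfbag$gefacdgdebc  c
   10  debcdccfbag$gefacdg  g
   11  dgdebcdccfbag$gefac  c
   12  ebcdccfbag$gefacdgd  d
   13  efacdgdebcdccfbag$g  g
   14  facdgdebcdccfbag$ge  e
   15  fbag$gefacdgdebcdcc  c
   16  g$gefacdgdebcdccfba  a
   17  gdebcdccfbag$gefacd  d
   18  gefacdgdebcdccfbag$  $

gfbfedbaccgcdgecad$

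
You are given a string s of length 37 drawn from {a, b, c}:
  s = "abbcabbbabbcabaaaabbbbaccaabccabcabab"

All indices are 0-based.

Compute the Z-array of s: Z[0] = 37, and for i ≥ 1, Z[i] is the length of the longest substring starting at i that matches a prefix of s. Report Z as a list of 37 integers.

Z[0]=37
i=1: fresh scan; Z[1]=0
i=2: fresh scan; Z[2]=0
i=3: fresh scan; Z[3]=0
i=4: fresh scan; Z[4]=3 extend→box=[4,7)
i=5: min(r-i=2, Z[1]=0)=0; Z[5]=0
i=6: min(r-i=1, Z[2]=0)=0; Z[6]=0
i=7: fresh scan; Z[7]=0
i=8: fresh scan; Z[8]=6 extend→box=[8,14)
i=9: min(r-i=5, Z[1]=0)=0; Z[9]=0
i=10: min(r-i=4, Z[2]=0)=0; Z[10]=0
i=11: min(r-i=3, Z[3]=0)=0; Z[11]=0
i=12: min(r-i=2, Z[4]=3)=2; Z[12]=2
i=13: min(r-i=1, Z[5]=0)=0; Z[13]=0
i=14: fresh scan; Z[14]=1 extend→box=[14,15)
i=15: fresh scan; Z[15]=1 extend→box=[15,16)
i=16: fresh scan; Z[16]=1 extend→box=[16,17)
i=17: fresh scan; Z[17]=3 extend→box=[17,20)
i=18: min(r-i=2, Z[1]=0)=0; Z[18]=0
i=19: min(r-i=1, Z[2]=0)=0; Z[19]=0
i=20: fresh scan; Z[20]=0
i=21: fresh scan; Z[21]=0
i=22: fresh scan; Z[22]=1 extend→box=[22,23)
i=23: fresh scan; Z[23]=0
i=24: fresh scan; Z[24]=0
i=25: fresh scan; Z[25]=1 extend→box=[25,26)
i=26: fresh scan; Z[26]=2 extend→box=[26,28)
i=27: min(r-i=1, Z[1]=0)=0; Z[27]=0
i=28: fresh scan; Z[28]=0
i=29: fresh scan; Z[29]=0
i=30: fresh scan; Z[30]=2 extend→box=[30,32)
i=31: min(r-i=1, Z[1]=0)=0; Z[31]=0
i=32: fresh scan; Z[32]=0
i=33: fresh scan; Z[33]=2 extend→box=[33,35)
i=34: min(r-i=1, Z[1]=0)=0; Z[34]=0
i=35: fresh scan; Z[35]=2 extend→box=[35,37)
i=36: min(r-i=1, Z[1]=0)=0; Z[36]=0

[37, 0, 0, 0, 3, 0, 0, 0, 6, 0, 0, 0, 2, 0, 1, 1, 1, 3, 0, 0, 0, 0, 1, 0, 0, 1, 2, 0, 0, 0, 2, 0, 0, 2, 0, 2, 0]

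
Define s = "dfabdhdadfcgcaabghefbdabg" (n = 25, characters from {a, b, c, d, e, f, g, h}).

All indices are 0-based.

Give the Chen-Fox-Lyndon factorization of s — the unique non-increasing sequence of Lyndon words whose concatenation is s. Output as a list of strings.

emit factor 1: 'df' (i=0, period=2)
emit factor 2: 'abdhdadfcgc' (i=2, period=11)
emit factor 3: 'aabghefbdabg' (i=13, period=12)

["df", "abdhdadfcgc", "aabghefbdabg"]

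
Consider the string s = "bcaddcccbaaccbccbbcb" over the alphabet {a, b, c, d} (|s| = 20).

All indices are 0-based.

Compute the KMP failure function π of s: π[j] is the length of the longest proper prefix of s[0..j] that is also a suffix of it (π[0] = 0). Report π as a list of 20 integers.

[0, 0, 0, 0, 0, 0, 0, 0, 1, 0, 0, 0, 0, 1, 2, 0, 1, 1, 2, 1]

π[0] = 0
j=1 s[j]='c': π[1]=0 (border '')
j=2 s[j]='a': π[2]=0 (border '')
j=3 s[j]='d': π[3]=0 (border '')
j=4 s[j]='d': π[4]=0 (border '')
j=5 s[j]='c': π[5]=0 (border '')
j=6 s[j]='c': π[6]=0 (border '')
j=7 s[j]='c': π[7]=0 (border '')
j=8 s[j]='b': π[8]=1 (border 'b')
j=9 s[j]='a': k: 1→0; π[9]=0 (border '')
j=10 s[j]='a': π[10]=0 (border '')
j=11 s[j]='c': π[11]=0 (border '')
j=12 s[j]='c': π[12]=0 (border '')
j=13 s[j]='b': π[13]=1 (border 'b')
j=14 s[j]='c': π[14]=2 (border 'bc')
j=15 s[j]='c': k: 2→0; π[15]=0 (border '')
j=16 s[j]='b': π[16]=1 (border 'b')
j=17 s[j]='b': k: 1→0; π[17]=1 (border 'b')
j=18 s[j]='c': π[18]=2 (border 'bc')
j=19 s[j]='b': k: 2→0; π[19]=1 (border 'b')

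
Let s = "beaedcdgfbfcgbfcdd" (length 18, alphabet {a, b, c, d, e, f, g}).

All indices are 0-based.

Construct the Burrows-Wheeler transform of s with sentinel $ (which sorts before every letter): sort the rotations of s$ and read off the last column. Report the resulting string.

de$gffdfdeccbagbbcd

rank  rotation             last
    0  $beaedcdgfbfcgbfcdd  d
    1  aedcdgfbfcgbfcdd$be  e
    2  beaedcdgfbfcgbfcdd$  $
    3  bfcdd$beaedcdgfbfcg  g
    4  bfcgbfcdd$beaedcdgf  f
    5  cdd$beaedcdgfbfcgbf  f
    6  cdgfbfcgbfcdd$beaed  d
    7  cgbfcdd$beaedcdgfbf  f
    8  d$beaedcdgfbfcgbfcd  d
    9  dcdgfbfcgbfcdd$beae  e
   10  dd$beaedcdgfbfcgbfc  c
   11  dgfbfcgbfcdd$beaedc  c
   12  eaedcdgfbfcgbfcdd$b  b
   13  edcdgfbfcgbfcdd$bea  a
   14  fbfcgbfcdd$beaedcdg  g
   15  fcdd$beaedcdgfbfcgb  b
   16  fcgbfcdd$beaedcdgfb  b
   17  gbfcdd$beaedcdgfbfc  c
   18  gfbfcgbfcdd$beaedcd  d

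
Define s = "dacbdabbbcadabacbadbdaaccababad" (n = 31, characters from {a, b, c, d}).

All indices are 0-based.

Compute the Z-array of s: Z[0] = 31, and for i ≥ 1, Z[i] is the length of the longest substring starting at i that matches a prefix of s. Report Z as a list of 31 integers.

Z[0]=31
i=1: outside box; Z[1]=0
i=2: outside box; Z[2]=0
i=3: outside box; Z[3]=0
i=4: outside box; Z[4]=2 scan→box=[4,6)
i=5: min(r-i=1, Z[1]=0)=0; Z[5]=0
i=6: outside box; Z[6]=0
i=7: outside box; Z[7]=0
i=8: outside box; Z[8]=0
i=9: outside box; Z[9]=0
i=10: outside box; Z[10]=0
i=11: outside box; Z[11]=2 scan→box=[11,13)
i=12: min(r-i=1, Z[1]=0)=0; Z[12]=0
i=13: outside box; Z[13]=0
i=14: outside box; Z[14]=0
i=15: outside box; Z[15]=0
i=16: outside box; Z[16]=0
i=17: outside box; Z[17]=0
i=18: outside box; Z[18]=1 scan→box=[18,19)
i=19: outside box; Z[19]=0
i=20: outside box; Z[20]=2 scan→box=[20,22)
i=21: min(r-i=1, Z[1]=0)=0; Z[21]=0
i=22: outside box; Z[22]=0
i=23: outside box; Z[23]=0
i=24: outside box; Z[24]=0
i=25: outside box; Z[25]=0
i=26: outside box; Z[26]=0
i=27: outside box; Z[27]=0
i=28: outside box; Z[28]=0
i=29: outside box; Z[29]=0
i=30: outside box; Z[30]=1 scan→box=[30,31)

[31, 0, 0, 0, 2, 0, 0, 0, 0, 0, 0, 2, 0, 0, 0, 0, 0, 0, 1, 0, 2, 0, 0, 0, 0, 0, 0, 0, 0, 0, 1]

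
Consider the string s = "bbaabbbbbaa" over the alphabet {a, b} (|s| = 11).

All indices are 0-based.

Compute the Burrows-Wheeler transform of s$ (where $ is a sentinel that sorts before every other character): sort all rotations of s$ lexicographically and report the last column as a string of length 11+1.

aabbabbb$bba

rank  rotation      last
    0  $bbaabbbbbaa  a
    1  a$bbaabbbbba  a
    2  aa$bbaabbbbb  b
    3  aabbbbbaa$bb  b
    4  abbbbbaa$bba  a
    5  baa$bbaabbbb  b
    6  baabbbbbaa$b  b
    7  bbaa$bbaabbb  b
    8  bbaabbbbbaa$  $
    9  bbbaa$bbaabb  b
   10  bbbbaa$bbaab  b
   11  bbbbbaa$bbaa  a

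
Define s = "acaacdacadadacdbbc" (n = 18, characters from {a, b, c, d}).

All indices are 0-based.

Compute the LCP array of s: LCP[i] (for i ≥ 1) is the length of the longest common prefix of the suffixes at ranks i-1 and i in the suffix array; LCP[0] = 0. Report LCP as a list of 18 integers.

[0, 1, 3, 2, 3, 1, 3, 0, 1, 0, 1, 2, 1, 2, 0, 3, 2, 1]

sorted suffixes:
  #0 SA[0]=2  'aacdacadadacdbbc'
  #1 SA[1]=0  'acaacdacadadacdbbc'
  #2 SA[2]=6  'acadadacdbbc'
  #3 SA[3]=3  'acdacadadacdbbc'
  #4 SA[4]=12  'acdbbc'
  #5 SA[5]=10  'adacdbbc'
  #6 SA[6]=8  'adadacdbbc'
  #7 SA[7]=15  'bbc'
  #8 SA[8]=16  'bc'
  #9 SA[9]=17  'c'
  #10 SA[10]=1  'caacdacadadacdbbc'
  #11 SA[11]=7  'cadadacdbbc'
  #12 SA[12]=4  'cdacadadacdbbc'
  #13 SA[13]=13  'cdbbc'
  #14 SA[14]=5  'dacadadacdbbc'
  #15 SA[15]=11  'dacdbbc'
  #16 SA[16]=9  'dadacdbbc'
  #17 SA[17]=14  'dbbc'

SA = [2, 0, 6, 3, 12, 10, 8, 15, 16, 17, 1, 7, 4, 13, 5, 11, 9, 14]
rank  pair      lcp
   1  s[2:],s[0:]  1  'a'
   2  s[0:],s[6:]  3  'aca'
   3  s[6:],s[3:]  2  'ac'
   4  s[3:],s[12:]  3  'acd'
   5  s[12:],s[10:]  1  'a'
   6  s[10:],s[8:]  3  'ada'
   7  s[8:],s[15:]  0  ''
   8  s[15:],s[16:]  1  'b'
   9  s[16:],s[17:]  0  ''
  10  s[17:],s[1:]  1  'c'
  11  s[1:],s[7:]  2  'ca'
  12  s[7:],s[4:]  1  'c'
  13  s[4:],s[13:]  2  'cd'
  14  s[13:],s[5:]  0  ''
  15  s[5:],s[11:]  3  'dac'
  16  s[11:],s[9:]  2  'da'
  17  s[9:],s[14:]  1  'd'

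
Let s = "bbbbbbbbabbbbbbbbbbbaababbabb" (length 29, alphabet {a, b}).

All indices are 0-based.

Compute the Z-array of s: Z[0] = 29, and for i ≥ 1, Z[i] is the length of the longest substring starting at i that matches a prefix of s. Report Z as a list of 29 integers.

[29, 7, 6, 5, 4, 3, 2, 1, 0, 8, 8, 8, 9, 7, 6, 5, 4, 3, 2, 1, 0, 0, 1, 0, 2, 1, 0, 2, 1]

Z[0]=29
i=1: outside box; Z[1]=7 extend→box=[1,8)
i=2: min(r-i=6, Z[1]=7)=6; Z[2]=6
i=3: min(r-i=5, Z[2]=6)=5; Z[3]=5
i=4: min(r-i=4, Z[3]=5)=4; Z[4]=4
i=5: min(r-i=3, Z[4]=4)=3; Z[5]=3
i=6: min(r-i=2, Z[5]=3)=2; Z[6]=2
i=7: min(r-i=1, Z[6]=2)=1; Z[7]=1
i=8: outside box; Z[8]=0
i=9: outside box; Z[9]=8 extend→box=[9,17)
i=10: min(r-i=7, Z[1]=7)=7; Z[10]=8 extend→box=[10,18)
i=11: min(r-i=7, Z[1]=7)=7; Z[11]=8 extend→box=[11,19)
i=12: min(r-i=7, Z[1]=7)=7; Z[12]=9 extend→box=[12,21)
i=13: min(r-i=8, Z[1]=7)=7; Z[13]=7
i=14: min(r-i=7, Z[2]=6)=6; Z[14]=6
i=15: min(r-i=6, Z[3]=5)=5; Z[15]=5
i=16: min(r-i=5, Z[4]=4)=4; Z[16]=4
i=17: min(r-i=4, Z[5]=3)=3; Z[17]=3
i=18: min(r-i=3, Z[6]=2)=2; Z[18]=2
i=19: min(r-i=2, Z[7]=1)=1; Z[19]=1
i=20: min(r-i=1, Z[8]=0)=0; Z[20]=0
i=21: outside box; Z[21]=0
i=22: outside box; Z[22]=1 extend→box=[22,23)
i=23: outside box; Z[23]=0
i=24: outside box; Z[24]=2 extend→box=[24,26)
i=25: min(r-i=1, Z[1]=7)=1; Z[25]=1
i=26: outside box; Z[26]=0
i=27: outside box; Z[27]=2 extend→box=[27,29)
i=28: min(r-i=1, Z[1]=7)=1; Z[28]=1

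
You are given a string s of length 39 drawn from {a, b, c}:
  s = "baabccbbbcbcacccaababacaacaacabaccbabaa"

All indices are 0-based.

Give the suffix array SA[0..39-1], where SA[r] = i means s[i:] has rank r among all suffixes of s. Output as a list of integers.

rank | idx | suffix
   0 |  38 | a
   1 |  37 | aa
   2 |  16 | aababacaacaacabaccbabaa
   3 |   1 | aabccbbbcbcacccaababacaacaacabaccbabaa
   4 |  23 | aacaacabaccbabaa
   5 |  26 | aacabaccbabaa
   6 |  35 | abaa
   7 |  17 | ababacaacaacabaccbabaa
   8 |  19 | abacaacaacabaccbabaa
   9 |  29 | abaccbabaa
  10 |   2 | abccbbbcbcacccaababacaacaacabaccbabaa
  11 |  21 | acaacaacabaccbabaa
  12 |  24 | acaacabaccbabaa
  13 |  27 | acabaccbabaa
  14 |  31 | accbabaa
  15 |  12 | acccaababacaacaacabaccbabaa
  16 |  36 | baa
  17 |   0 | baabccbbbcbcacccaababacaacaacabaccbabaa
  18 |  34 | babaa
  19 |  18 | babacaacaacabaccbabaa
  20 |  20 | bacaacaacabaccbabaa
  21 |  30 | baccbabaa
  22 |   6 | bbbcbcacccaababacaacaacabaccbabaa
  23 |   7 | bbcbcacccaababacaacaacabaccbabaa
  24 |  10 | bcacccaababacaacaacabaccbabaa
  25 |   8 | bcbcacccaababacaacaacabaccbabaa
  26 |   3 | bccbbbcbcacccaababacaacaacabaccbabaa
  27 |  15 | caababacaacaacabaccbabaa
  28 |  22 | caacaacabaccbabaa
  29 |  25 | caacabaccbabaa
  30 |  28 | cabaccbabaa
  31 |  11 | cacccaababacaacaacabaccbabaa
  32 |  33 | cbabaa
  33 |   5 | cbbbcbcacccaababacaacaacabaccbabaa
  34 |   9 | cbcacccaababacaacaacabaccbabaa
  35 |  14 | ccaababacaacaacabaccbabaa
  36 |  32 | ccbabaa
  37 |   4 | ccbbbcbcacccaababacaacaacabaccbabaa
  38 |  13 | cccaababacaacaacabaccbabaa

[38, 37, 16, 1, 23, 26, 35, 17, 19, 29, 2, 21, 24, 27, 31, 12, 36, 0, 34, 18, 20, 30, 6, 7, 10, 8, 3, 15, 22, 25, 28, 11, 33, 5, 9, 14, 32, 4, 13]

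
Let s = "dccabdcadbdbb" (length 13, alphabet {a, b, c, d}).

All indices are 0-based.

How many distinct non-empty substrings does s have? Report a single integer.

78

rank | idx | suffix
   0 |   3 | abdcadbdbb
   1 |   7 | adbdbb
   2 |  12 | b
   3 |  11 | bb
   4 |   9 | bdbb
   5 |   4 | bdcadbdbb
   6 |   2 | cabdcadbdbb
   7 |   6 | cadbdbb
   8 |   1 | ccabdcadbdbb
   9 |  10 | dbb
  10 |   8 | dbdbb
  11 |   5 | dcadbdbb
  12 |   0 | dccabdcadbdbb

SA = [3, 7, 12, 11, 9, 4, 2, 6, 1, 10, 8, 5, 0]
[i] adj suffixes → lcp
  [1] 3/7 → 1 ('a')
  [2] 7/12 → 0 ('')
  [3] 12/11 → 1 ('b')
  [4] 11/9 → 1 ('b')
  [5] 9/4 → 2 ('bd')
  [6] 4/2 → 0 ('')
  [7] 2/6 → 2 ('ca')
  [8] 6/1 → 1 ('c')
  [9] 1/10 → 0 ('')
  [10] 10/8 → 2 ('db')
  [11] 8/5 → 1 ('d')
  [12] 5/0 → 2 ('dc')

n(n+1)/2 = 13·14/2 = 91
Σ LCP = 0 + 1 + 0 + 1 + 1 + 2 + 0 + 2 + 1 + 0 + 2 + 1 + 2 = 13
distinct = 91 − 13 = 78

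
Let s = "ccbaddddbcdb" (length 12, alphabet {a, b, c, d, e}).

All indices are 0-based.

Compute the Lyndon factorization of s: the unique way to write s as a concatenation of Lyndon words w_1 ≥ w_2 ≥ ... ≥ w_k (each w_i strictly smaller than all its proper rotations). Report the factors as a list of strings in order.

emit factor 1: 'c' (i=0, period=1)
emit factor 2: 'c' (i=1, period=1)
emit factor 3: 'b' (i=2, period=1)
emit factor 4: 'addddbcdb' (i=3, period=9)

["c", "c", "b", "addddbcdb"]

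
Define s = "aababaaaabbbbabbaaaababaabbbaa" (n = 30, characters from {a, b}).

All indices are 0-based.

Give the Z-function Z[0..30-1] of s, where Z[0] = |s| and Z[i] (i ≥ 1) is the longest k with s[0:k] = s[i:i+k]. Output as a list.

[30, 1, 0, 1, 0, 2, 2, 3, 1, 0, 0, 0, 0, 1, 0, 0, 2, 2, 7, 1, 0, 1, 0, 3, 1, 0, 0, 0, 2, 1]

Z[0]=30
i=1: outside box; Z[1]=1 grow→box=[1,2)
i=2: outside box; Z[2]=0
i=3: outside box; Z[3]=1 grow→box=[3,4)
i=4: outside box; Z[4]=0
i=5: outside box; Z[5]=2 grow→box=[5,7)
i=6: min(r-i=1, Z[1]=1)=1; Z[6]=2 grow→box=[6,8)
i=7: min(r-i=1, Z[1]=1)=1; Z[7]=3 grow→box=[7,10)
i=8: min(r-i=2, Z[1]=1)=1; Z[8]=1
i=9: min(r-i=1, Z[2]=0)=0; Z[9]=0
i=10: outside box; Z[10]=0
i=11: outside box; Z[11]=0
i=12: outside box; Z[12]=0
i=13: outside box; Z[13]=1 grow→box=[13,14)
i=14: outside box; Z[14]=0
i=15: outside box; Z[15]=0
i=16: outside box; Z[16]=2 grow→box=[16,18)
i=17: min(r-i=1, Z[1]=1)=1; Z[17]=2 grow→box=[17,19)
i=18: min(r-i=1, Z[1]=1)=1; Z[18]=7 grow→box=[18,25)
i=19: min(r-i=6, Z[1]=1)=1; Z[19]=1
i=20: min(r-i=5, Z[2]=0)=0; Z[20]=0
i=21: min(r-i=4, Z[3]=1)=1; Z[21]=1
i=22: min(r-i=3, Z[4]=0)=0; Z[22]=0
i=23: min(r-i=2, Z[5]=2)=2; Z[23]=3 grow→box=[23,26)
i=24: min(r-i=2, Z[1]=1)=1; Z[24]=1
i=25: min(r-i=1, Z[2]=0)=0; Z[25]=0
i=26: outside box; Z[26]=0
i=27: outside box; Z[27]=0
i=28: outside box; Z[28]=2 grow→box=[28,30)
i=29: min(r-i=1, Z[1]=1)=1; Z[29]=1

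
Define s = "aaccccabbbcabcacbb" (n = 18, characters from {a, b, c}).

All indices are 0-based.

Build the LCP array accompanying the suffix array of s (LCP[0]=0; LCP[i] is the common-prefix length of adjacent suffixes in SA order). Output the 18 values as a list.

[0, 1, 2, 1, 2, 0, 1, 2, 2, 1, 3, 0, 3, 2, 1, 1, 2, 3]

rank→(start, suffix):
  0 → (0, 'aaccccabbbcabcacbb')
  1 → (6, 'abbbcabcacbb')
  2 → (11, 'abcacbb')
  3 → (14, 'acbb')
  4 → (1, 'accccabbbcabcacbb')
  5 → (17, 'b')
  6 → (16, 'bb')
  7 → (7, 'bbbcabcacbb')
  8 → (8, 'bbcabcacbb')
  9 → (9, 'bcabcacbb')
  10 → (12, 'bcacbb')
  11 → (5, 'cabbbcabcacbb')
  12 → (10, 'cabcacbb')
  13 → (13, 'cacbb')
  14 → (15, 'cbb')
  15 → (4, 'ccabbbcabcacbb')
  16 → (3, 'cccabbbcabcacbb')
  17 → (2, 'ccccabbbcabcacbb')

SA = [0, 6, 11, 14, 1, 17, 16, 7, 8, 9, 12, 5, 10, 13, 15, 4, 3, 2]
rank  pair      lcp
   1  s[0:],s[6:]  1  'a'
   2  s[6:],s[11:]  2  'ab'
   3  s[11:],s[14:]  1  'a'
   4  s[14:],s[1:]  2  'ac'
   5  s[1:],s[17:]  0  ''
   6  s[17:],s[16:]  1  'b'
   7  s[16:],s[7:]  2  'bb'
   8  s[7:],s[8:]  2  'bb'
   9  s[8:],s[9:]  1  'b'
  10  s[9:],s[12:]  3  'bca'
  11  s[12:],s[5:]  0  ''
  12  s[5:],s[10:]  3  'cab'
  13  s[10:],s[13:]  2  'ca'
  14  s[13:],s[15:]  1  'c'
  15  s[15:],s[4:]  1  'c'
  16  s[4:],s[3:]  2  'cc'
  17  s[3:],s[2:]  3  'ccc'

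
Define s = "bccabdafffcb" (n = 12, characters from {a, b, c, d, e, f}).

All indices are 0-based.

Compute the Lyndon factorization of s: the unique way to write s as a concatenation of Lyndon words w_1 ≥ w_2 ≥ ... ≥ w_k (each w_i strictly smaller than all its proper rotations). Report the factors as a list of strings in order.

emit factor 1: 'bcc' (i=0, period=3)
emit factor 2: 'abdafffcb' (i=3, period=9)

["bcc", "abdafffcb"]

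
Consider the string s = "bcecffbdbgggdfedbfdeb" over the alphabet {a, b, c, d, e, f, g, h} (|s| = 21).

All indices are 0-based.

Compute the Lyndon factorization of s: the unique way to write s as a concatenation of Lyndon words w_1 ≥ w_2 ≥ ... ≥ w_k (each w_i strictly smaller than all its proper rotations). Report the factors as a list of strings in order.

emit factor 1: 'bcecffbdbgggdfedbfde' (i=0, period=20)
emit factor 2: 'b' (i=20, period=1)

["bcecffbdbgggdfedbfde", "b"]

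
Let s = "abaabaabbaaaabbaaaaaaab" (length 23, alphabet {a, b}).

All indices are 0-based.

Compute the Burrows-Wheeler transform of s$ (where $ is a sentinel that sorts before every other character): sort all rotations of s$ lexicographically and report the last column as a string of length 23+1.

bbaaabaaababa$aaaabbaaaa

rank  rotation                  last
    0  $abaabaabbaaaabbaaaaaaab  b
    1  aaaaaaab$abaabaabbaaaabb  b
    2  aaaaaab$abaabaabbaaaabba  a
    3  aaaaab$abaabaabbaaaabbaa  a
    4  aaaab$abaabaabbaaaabbaaa  a
    5  aaaabbaaaaaaab$abaabaabb  b
    6  aaab$abaabaabbaaaabbaaaa  a
    7  aaabbaaaaaaab$abaabaabba  a
    8  aab$abaabaabbaaaabbaaaaa  a
    9  aabaabbaaaabbaaaaaaab$ab  b
   10  aabbaaaaaaab$abaabaabbaa  a
   11  aabbaaaabbaaaaaaab$abaab  b
   12  ab$abaabaabbaaaabbaaaaaa  a
   13  abaabaabbaaaabbaaaaaaab$  $
   14  abaabbaaaabbaaaaaaab$aba  a
   15  abbaaaaaaab$abaabaabbaaa  a
   16  abbaaaabbaaaaaaab$abaaba  a
   17  b$abaabaabbaaaabbaaaaaaa  a
   18  baaaaaaab$abaabaabbaaaab  b
   19  baaaabbaaaaaaab$abaabaab  b
   20  baabaabbaaaabbaaaaaaab$a  a
   21  baabbaaaabbaaaaaaab$abaa  a
   22  bbaaaaaaab$abaabaabbaaaa  a
   23  bbaaaabbaaaaaaab$abaabaa  a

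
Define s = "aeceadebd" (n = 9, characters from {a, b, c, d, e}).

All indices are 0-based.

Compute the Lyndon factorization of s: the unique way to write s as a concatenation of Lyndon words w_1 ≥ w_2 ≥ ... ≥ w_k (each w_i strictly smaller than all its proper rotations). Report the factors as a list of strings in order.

["aece", "adebd"]

emit factor 1: 'aece' (i=0, period=4)
emit factor 2: 'adebd' (i=4, period=5)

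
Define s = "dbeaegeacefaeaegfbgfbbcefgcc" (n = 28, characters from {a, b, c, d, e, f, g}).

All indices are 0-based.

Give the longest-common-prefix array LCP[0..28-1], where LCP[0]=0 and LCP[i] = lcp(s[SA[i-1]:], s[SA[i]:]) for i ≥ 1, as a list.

rank→(start, suffix):
  0 → (7, 'acefaeaegfbgfbbcefgcc')
  1 → (11, 'aeaegfbgfbbcefgcc')
  2 → (3, 'aegeacefaeaegfbgfbbcefgcc')
  3 → (13, 'aegfbgfbbcefgcc')
  4 → (20, 'bbcefgcc')
  5 → (21, 'bcefgcc')
  6 → (1, 'beaegeacefaeaegfbgfbbcefgcc')
  7 → (17, 'bgfbbcefgcc')
  8 → (27, 'c')
  9 → (26, 'cc')
  10 → (8, 'cefaeaegfbgfbbcefgcc')
  11 → (22, 'cefgcc')
  12 → (0, 'dbeaegeacefaeaegfbgfbbcefgcc')
  13 → (6, 'eacefaeaegfbgfbbcefgcc')
  14 → (2, 'eaegeacefaeaegfbgfbbcefgcc')
  15 → (12, 'eaegfbgfbbcefgcc')
  16 → (9, 'efaeaegfbgfbbcefgcc')
  17 → (23, 'efgcc')
  18 → (4, 'egeacefaeaegfbgfbbcefgcc')
  19 → (14, 'egfbgfbbcefgcc')
  20 → (10, 'faeaegfbgfbbcefgcc')
  21 → (19, 'fbbcefgcc')
  22 → (16, 'fbgfbbcefgcc')
  23 → (24, 'fgcc')
  24 → (25, 'gcc')
  25 → (5, 'geacefaeaegfbgfbbcefgcc')
  26 → (18, 'gfbbcefgcc')
  27 → (15, 'gfbgfbbcefgcc')

SA = [7, 11, 3, 13, 20, 21, 1, 17, 27, 26, 8, 22, 0, 6, 2, 12, 9, 23, 4, 14, 10, 19, 16, 24, 25, 5, 18, 15]
rank  pair      lcp
   1  s[7:],s[11:]  1  'a'
   2  s[11:],s[3:]  2  'ae'
   3  s[3:],s[13:]  3  'aeg'
   4  s[13:],s[20:]  0  ''
   5  s[20:],s[21:]  1  'b'
   6  s[21:],s[1:]  1  'b'
   7  s[1:],s[17:]  1  'b'
   8  s[17:],s[27:]  0  ''
   9  s[27:],s[26:]  1  'c'
  10  s[26:],s[8:]  1  'c'
  11  s[8:],s[22:]  3  'cef'
  12  s[22:],s[0:]  0  ''
  13  s[0:],s[6:]  0  ''
  14  s[6:],s[2:]  2  'ea'
  15  s[2:],s[12:]  4  'eaeg'
  16  s[12:],s[9:]  1  'e'
  17  s[9:],s[23:]  2  'ef'
  18  s[23:],s[4:]  1  'e'
  19  s[4:],s[14:]  2  'eg'
  20  s[14:],s[10:]  0  ''
  21  s[10:],s[19:]  1  'f'
  22  s[19:],s[16:]  2  'fb'
  23  s[16:],s[24:]  1  'f'
  24  s[24:],s[25:]  0  ''
  25  s[25:],s[5:]  1  'g'
  26  s[5:],s[18:]  1  'g'
  27  s[18:],s[15:]  3  'gfb'

[0, 1, 2, 3, 0, 1, 1, 1, 0, 1, 1, 3, 0, 0, 2, 4, 1, 2, 1, 2, 0, 1, 2, 1, 0, 1, 1, 3]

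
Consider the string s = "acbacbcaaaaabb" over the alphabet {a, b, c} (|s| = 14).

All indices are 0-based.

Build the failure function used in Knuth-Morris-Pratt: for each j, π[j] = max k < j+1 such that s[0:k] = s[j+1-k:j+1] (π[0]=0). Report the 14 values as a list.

[0, 0, 0, 1, 2, 3, 0, 1, 1, 1, 1, 1, 0, 0]

π[0] = 0
j=1 s[j]='c': π[1]=0 (border '')
j=2 s[j]='b': π[2]=0 (border '')
j=3 s[j]='a': π[3]=1 (border 'a')
j=4 s[j]='c': π[4]=2 (border 'ac')
j=5 s[j]='b': π[5]=3 (border 'acb')
j=6 s[j]='c': k: 3→0; π[6]=0 (border '')
j=7 s[j]='a': π[7]=1 (border 'a')
j=8 s[j]='a': k: 1→0; π[8]=1 (border 'a')
j=9 s[j]='a': k: 1→0; π[9]=1 (border 'a')
j=10 s[j]='a': k: 1→0; π[10]=1 (border 'a')
j=11 s[j]='a': k: 1→0; π[11]=1 (border 'a')
j=12 s[j]='b': k: 1→0; π[12]=0 (border '')
j=13 s[j]='b': π[13]=0 (border '')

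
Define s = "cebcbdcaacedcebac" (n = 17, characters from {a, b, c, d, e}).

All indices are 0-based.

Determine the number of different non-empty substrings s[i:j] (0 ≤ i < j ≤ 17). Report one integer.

135

sorted suffixes:
  #0 SA[0]=7  'aacedcebac'
  #1 SA[1]=15  'ac'
  #2 SA[2]=8  'acedcebac'
  #3 SA[3]=14  'bac'
  #4 SA[4]=2  'bcbdcaacedcebac'
  #5 SA[5]=4  'bdcaacedcebac'
  #6 SA[6]=16  'c'
  #7 SA[7]=6  'caacedcebac'
  #8 SA[8]=3  'cbdcaacedcebac'
  #9 SA[9]=12  'cebac'
  #10 SA[10]=0  'cebcbdcaacedcebac'
  #11 SA[11]=9  'cedcebac'
  #12 SA[12]=5  'dcaacedcebac'
  #13 SA[13]=11  'dcebac'
  #14 SA[14]=13  'ebac'
  #15 SA[15]=1  'ebcbdcaacedcebac'
  #16 SA[16]=10  'edcebac'

SA = [7, 15, 8, 14, 2, 4, 16, 6, 3, 12, 0, 9, 5, 11, 13, 1, 10]
[i] adj suffixes → lcp
  [1] 7/15 → 1 ('a')
  [2] 15/8 → 2 ('ac')
  [3] 8/14 → 0 ('')
  [4] 14/2 → 1 ('b')
  [5] 2/4 → 1 ('b')
  [6] 4/16 → 0 ('')
  [7] 16/6 → 1 ('c')
  [8] 6/3 → 1 ('c')
  [9] 3/12 → 1 ('c')
  [10] 12/0 → 3 ('ceb')
  [11] 0/9 → 2 ('ce')
  [12] 9/5 → 0 ('')
  [13] 5/11 → 2 ('dc')
  [14] 11/13 → 0 ('')
  [15] 13/1 → 2 ('eb')
  [16] 1/10 → 1 ('e')

n(n+1)/2 = 17·18/2 = 153
Σ LCP = 0 + 1 + 2 + 0 + 1 + 1 + 0 + 1 + 1 + 1 + 3 + 2 + 0 + 2 + 0 + 2 + 1 = 18
distinct = 153 − 18 = 135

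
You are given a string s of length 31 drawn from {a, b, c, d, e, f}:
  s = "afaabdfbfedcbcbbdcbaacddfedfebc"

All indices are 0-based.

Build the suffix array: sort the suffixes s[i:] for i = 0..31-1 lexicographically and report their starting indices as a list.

sorted suffixes:
  #0 SA[0]=2  'aabdfbfedcbcbbdcbaacddfedfebc'
  #1 SA[1]=19  'aacddfedfebc'
  #2 SA[2]=3  'abdfbfedcbcbbdcbaacddfedfebc'
  #3 SA[3]=20  'acddfedfebc'
  #4 SA[4]=0  'afaabdfbfedcbcbbdcbaacddfedfebc'
  #5 SA[5]=18  'baacddfedfebc'
  #6 SA[6]=14  'bbdcbaacddfedfebc'
  #7 SA[7]=29  'bc'
  #8 SA[8]=12  'bcbbdcbaacddfedfebc'
  #9 SA[9]=15  'bdcbaacddfedfebc'
  #10 SA[10]=4  'bdfbfedcbcbbdcbaacddfedfebc'
  #11 SA[11]=7  'bfedcbcbbdcbaacddfedfebc'
  #12 SA[12]=30  'c'
  #13 SA[13]=17  'cbaacddfedfebc'
  #14 SA[14]=13  'cbbdcbaacddfedfebc'
  #15 SA[15]=11  'cbcbbdcbaacddfedfebc'
  #16 SA[16]=21  'cddfedfebc'
  #17 SA[17]=16  'dcbaacddfedfebc'
  #18 SA[18]=10  'dcbcbbdcbaacddfedfebc'
  #19 SA[19]=22  'ddfedfebc'
  #20 SA[20]=5  'dfbfedcbcbbdcbaacddfedfebc'
  #21 SA[21]=26  'dfebc'
  #22 SA[22]=23  'dfedfebc'
  #23 SA[23]=28  'ebc'
  #24 SA[24]=9  'edcbcbbdcbaacddfedfebc'
  #25 SA[25]=25  'edfebc'
  #26 SA[26]=1  'faabdfbfedcbcbbdcbaacddfedfebc'
  #27 SA[27]=6  'fbfedcbcbbdcbaacddfedfebc'
  #28 SA[28]=27  'febc'
  #29 SA[29]=8  'fedcbcbbdcbaacddfedfebc'
  #30 SA[30]=24  'fedfebc'

[2, 19, 3, 20, 0, 18, 14, 29, 12, 15, 4, 7, 30, 17, 13, 11, 21, 16, 10, 22, 5, 26, 23, 28, 9, 25, 1, 6, 27, 8, 24]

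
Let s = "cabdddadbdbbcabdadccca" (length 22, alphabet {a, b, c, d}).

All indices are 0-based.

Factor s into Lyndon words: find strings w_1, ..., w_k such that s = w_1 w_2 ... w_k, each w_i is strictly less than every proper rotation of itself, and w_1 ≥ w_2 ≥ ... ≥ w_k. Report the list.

emit factor 1: 'c' (i=0, period=1)
emit factor 2: 'abdddadbdbbc' (i=1, period=12)
emit factor 3: 'abdadccc' (i=13, period=8)
emit factor 4: 'a' (i=21, period=1)

["c", "abdddadbdbbc", "abdadccc", "a"]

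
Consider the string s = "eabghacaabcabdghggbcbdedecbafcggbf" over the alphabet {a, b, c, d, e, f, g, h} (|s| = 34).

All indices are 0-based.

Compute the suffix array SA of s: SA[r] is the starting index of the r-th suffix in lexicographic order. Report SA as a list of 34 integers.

[7, 8, 11, 1, 5, 27, 26, 9, 18, 20, 12, 32, 2, 6, 10, 25, 19, 29, 23, 21, 13, 0, 24, 22, 33, 28, 17, 31, 16, 30, 3, 14, 4, 15]

rank→(start, suffix):
  0 → (7, 'aabcabdghggbcbdedecbafcggbf')
  1 → (8, 'abcabdghggbcbdedecbafcggbf')
  2 → (11, 'abdghggbcbdedecbafcggbf')
  3 → (1, 'abghacaabcabdghggbcbdedecbafcggbf')
  4 → (5, 'acaabcabdghggbcbdedecbafcggbf')
  5 → (27, 'afcggbf')
  6 → (26, 'bafcggbf')
  7 → (9, 'bcabdghggbcbdedecbafcggbf')
  8 → (18, 'bcbdedecbafcggbf')
  9 → (20, 'bdedecbafcggbf')
  10 → (12, 'bdghggbcbdedecbafcggbf')
  11 → (32, 'bf')
  12 → (2, 'bghacaabcabdghggbcbdedecbafcggbf')
  13 → (6, 'caabcabdghggbcbdedecbafcggbf')
  14 → (10, 'cabdghggbcbdedecbafcggbf')
  15 → (25, 'cbafcggbf')
  16 → (19, 'cbdedecbafcggbf')
  17 → (29, 'cggbf')
  18 → (23, 'decbafcggbf')
  19 → (21, 'dedecbafcggbf')
  20 → (13, 'dghggbcbdedecbafcggbf')
  21 → (0, 'eabghacaabcabdghggbcbdedecbafcggbf')
  22 → (24, 'ecbafcggbf')
  23 → (22, 'edecbafcggbf')
  24 → (33, 'f')
  25 → (28, 'fcggbf')
  26 → (17, 'gbcbdedecbafcggbf')
  27 → (31, 'gbf')
  28 → (16, 'ggbcbdedecbafcggbf')
  29 → (30, 'ggbf')
  30 → (3, 'ghacaabcabdghggbcbdedecbafcggbf')
  31 → (14, 'ghggbcbdedecbafcggbf')
  32 → (4, 'hacaabcabdghggbcbdedecbafcggbf')
  33 → (15, 'hggbcbdedecbafcggbf')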